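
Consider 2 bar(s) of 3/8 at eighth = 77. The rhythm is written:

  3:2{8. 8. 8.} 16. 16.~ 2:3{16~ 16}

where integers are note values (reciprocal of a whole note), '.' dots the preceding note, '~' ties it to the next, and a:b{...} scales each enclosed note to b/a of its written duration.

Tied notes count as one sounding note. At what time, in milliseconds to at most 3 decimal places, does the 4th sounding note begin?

1. 0.0ms @ 0 + 779.221ms (1)
2. 779.221ms @ 1 + 779.221ms (1)
3. 1558.442ms @ 2 + 779.221ms (1)
4. 2337.662ms @ 3 + 584.416ms (3/4)
5. 2922.078ms @ 15/4 + 1753.247ms (9/4)

note 4 onset = 3b = 2337.662ms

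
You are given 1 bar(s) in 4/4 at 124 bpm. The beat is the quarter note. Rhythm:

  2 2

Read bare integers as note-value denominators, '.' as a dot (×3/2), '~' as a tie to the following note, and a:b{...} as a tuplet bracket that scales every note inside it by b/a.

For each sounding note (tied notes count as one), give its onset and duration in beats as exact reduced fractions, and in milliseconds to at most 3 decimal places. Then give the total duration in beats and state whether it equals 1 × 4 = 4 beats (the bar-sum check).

1) 0.0ms=0b +967.742ms=2b
2) 967.742ms=2b +967.742ms=2b
Σ=4b of 4 (124bpm 4/4) — PASS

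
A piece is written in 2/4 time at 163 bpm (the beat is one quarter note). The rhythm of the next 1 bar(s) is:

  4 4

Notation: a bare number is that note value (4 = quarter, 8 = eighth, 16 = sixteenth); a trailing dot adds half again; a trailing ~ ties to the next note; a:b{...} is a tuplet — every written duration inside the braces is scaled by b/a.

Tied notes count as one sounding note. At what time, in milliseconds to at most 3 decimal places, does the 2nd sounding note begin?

1. 0.0ms @ 0 + 368.098ms (1)
2. 368.098ms @ 1 + 368.098ms (1)

note 2 onset = 1b = 368.098ms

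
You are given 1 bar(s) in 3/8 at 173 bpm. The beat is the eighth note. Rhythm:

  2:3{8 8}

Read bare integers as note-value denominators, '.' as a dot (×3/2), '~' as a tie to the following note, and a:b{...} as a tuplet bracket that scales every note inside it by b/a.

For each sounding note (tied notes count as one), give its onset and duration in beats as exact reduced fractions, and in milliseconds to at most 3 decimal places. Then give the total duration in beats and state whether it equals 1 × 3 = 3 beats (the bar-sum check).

1) 0.0ms=0b +520.231ms=3/2b
2) 520.231ms=3/2b +520.231ms=3/2b
Σ=3b of 3 (173bpm 3/8) — PASS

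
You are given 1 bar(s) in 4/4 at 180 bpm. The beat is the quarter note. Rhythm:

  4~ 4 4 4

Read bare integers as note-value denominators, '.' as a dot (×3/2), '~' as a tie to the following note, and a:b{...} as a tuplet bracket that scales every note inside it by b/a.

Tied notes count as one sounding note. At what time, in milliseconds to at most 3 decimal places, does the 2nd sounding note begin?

1. 0.0ms @ 0 + 666.667ms (2)
2. 666.667ms @ 2 + 333.333ms (1)
3. 1000.0ms @ 3 + 333.333ms (1)

note 2 onset = 2b = 666.667ms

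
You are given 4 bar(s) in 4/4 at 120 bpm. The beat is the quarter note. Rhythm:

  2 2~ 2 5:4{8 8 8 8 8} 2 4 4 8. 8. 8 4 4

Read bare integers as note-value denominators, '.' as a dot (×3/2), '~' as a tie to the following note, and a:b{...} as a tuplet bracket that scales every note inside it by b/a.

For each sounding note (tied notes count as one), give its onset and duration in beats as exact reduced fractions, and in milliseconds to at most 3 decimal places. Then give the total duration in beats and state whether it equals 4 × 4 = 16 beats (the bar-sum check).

1) 0.0ms=0b +1000.0ms=2b
2) 1000.0ms=2b +2000.0ms=4b
3) 3000.0ms=6b +200.0ms=2/5b
4) 3200.0ms=32/5b +200.0ms=2/5b
5) 3400.0ms=34/5b +200.0ms=2/5b
6) 3600.0ms=36/5b +200.0ms=2/5b
7) 3800.0ms=38/5b +200.0ms=2/5b
8) 4000.0ms=8b +1000.0ms=2b
9) 5000.0ms=10b +500.0ms=1b
10) 5500.0ms=11b +500.0ms=1b
11) 6000.0ms=12b +375.0ms=3/4b
12) 6375.0ms=51/4b +375.0ms=3/4b
13) 6750.0ms=27/2b +250.0ms=1/2b
14) 7000.0ms=14b +500.0ms=1b
15) 7500.0ms=15b +500.0ms=1b
Σ=16b of 16 (120bpm 4/4) — PASS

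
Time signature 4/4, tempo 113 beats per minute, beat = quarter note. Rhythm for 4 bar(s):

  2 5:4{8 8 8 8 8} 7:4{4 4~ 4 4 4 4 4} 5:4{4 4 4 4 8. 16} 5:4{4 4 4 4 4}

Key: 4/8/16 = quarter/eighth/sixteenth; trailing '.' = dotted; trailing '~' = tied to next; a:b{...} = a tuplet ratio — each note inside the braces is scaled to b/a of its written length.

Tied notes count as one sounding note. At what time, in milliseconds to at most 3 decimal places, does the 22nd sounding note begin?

1. 0.0ms @ 0 + 1061.947ms (2)
2. 1061.947ms @ 2 + 212.389ms (2/5)
3. 1274.336ms @ 12/5 + 212.389ms (2/5)
4. 1486.726ms @ 14/5 + 212.389ms (2/5)
5. 1699.115ms @ 16/5 + 212.389ms (2/5)
6. 1911.504ms @ 18/5 + 212.389ms (2/5)
7. 2123.894ms @ 4 + 303.413ms (4/7)
8. 2427.307ms @ 32/7 + 606.827ms (8/7)
9. 3034.134ms @ 40/7 + 303.413ms (4/7)
10. 3337.547ms @ 44/7 + 303.413ms (4/7)
11. 3640.961ms @ 48/7 + 303.413ms (4/7)
12. 3944.374ms @ 52/7 + 303.413ms (4/7)
13. 4247.788ms @ 8 + 424.779ms (4/5)
14. 4672.566ms @ 44/5 + 424.779ms (4/5)
15. 5097.345ms @ 48/5 + 424.779ms (4/5)
16. 5522.124ms @ 52/5 + 424.779ms (4/5)
17. 5946.903ms @ 56/5 + 318.584ms (3/5)
18. 6265.487ms @ 59/5 + 106.195ms (1/5)
19. 6371.681ms @ 12 + 424.779ms (4/5)
20. 6796.46ms @ 64/5 + 424.779ms (4/5)
21. 7221.239ms @ 68/5 + 424.779ms (4/5)
22. 7646.018ms @ 72/5 + 424.779ms (4/5)
23. 8070.796ms @ 76/5 + 424.779ms (4/5)

note 22 onset = 72/5b = 7646.018ms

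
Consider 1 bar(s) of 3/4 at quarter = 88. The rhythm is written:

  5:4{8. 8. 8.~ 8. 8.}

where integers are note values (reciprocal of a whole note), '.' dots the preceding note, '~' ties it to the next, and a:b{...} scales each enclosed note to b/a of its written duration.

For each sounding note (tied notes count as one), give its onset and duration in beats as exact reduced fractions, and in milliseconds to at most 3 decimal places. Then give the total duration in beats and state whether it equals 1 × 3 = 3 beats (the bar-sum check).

1) 0.0ms=0b +409.091ms=3/5b
2) 409.091ms=3/5b +409.091ms=3/5b
3) 818.182ms=6/5b +818.182ms=6/5b
4) 1636.364ms=12/5b +409.091ms=3/5b
Σ=3b of 3 (88bpm 3/4) — PASS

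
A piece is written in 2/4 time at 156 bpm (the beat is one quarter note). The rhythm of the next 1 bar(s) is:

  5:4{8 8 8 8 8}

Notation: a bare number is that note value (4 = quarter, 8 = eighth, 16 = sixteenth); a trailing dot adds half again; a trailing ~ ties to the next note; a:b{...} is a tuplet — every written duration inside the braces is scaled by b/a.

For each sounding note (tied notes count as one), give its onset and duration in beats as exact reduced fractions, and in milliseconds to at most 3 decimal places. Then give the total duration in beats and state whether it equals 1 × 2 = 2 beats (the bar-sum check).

1) 0.0ms=0b +153.846ms=2/5b
2) 153.846ms=2/5b +153.846ms=2/5b
3) 307.692ms=4/5b +153.846ms=2/5b
4) 461.538ms=6/5b +153.846ms=2/5b
5) 615.385ms=8/5b +153.846ms=2/5b
Σ=2b of 2 (156bpm 2/4) — PASS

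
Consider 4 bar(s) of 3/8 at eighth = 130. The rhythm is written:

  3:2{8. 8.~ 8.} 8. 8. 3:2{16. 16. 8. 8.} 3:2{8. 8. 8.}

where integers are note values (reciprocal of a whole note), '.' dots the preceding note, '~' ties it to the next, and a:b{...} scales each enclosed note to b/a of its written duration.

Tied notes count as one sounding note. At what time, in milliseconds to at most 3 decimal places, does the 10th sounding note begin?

note 10 onset = 10b = 4615.385ms

1. 0.0ms @ 0 + 461.538ms (1)
2. 461.538ms @ 1 + 923.077ms (2)
3. 1384.615ms @ 3 + 692.308ms (3/2)
4. 2076.923ms @ 9/2 + 692.308ms (3/2)
5. 2769.231ms @ 6 + 230.769ms (1/2)
6. 3000.0ms @ 13/2 + 230.769ms (1/2)
7. 3230.769ms @ 7 + 461.538ms (1)
8. 3692.308ms @ 8 + 461.538ms (1)
9. 4153.846ms @ 9 + 461.538ms (1)
10. 4615.385ms @ 10 + 461.538ms (1)
11. 5076.923ms @ 11 + 461.538ms (1)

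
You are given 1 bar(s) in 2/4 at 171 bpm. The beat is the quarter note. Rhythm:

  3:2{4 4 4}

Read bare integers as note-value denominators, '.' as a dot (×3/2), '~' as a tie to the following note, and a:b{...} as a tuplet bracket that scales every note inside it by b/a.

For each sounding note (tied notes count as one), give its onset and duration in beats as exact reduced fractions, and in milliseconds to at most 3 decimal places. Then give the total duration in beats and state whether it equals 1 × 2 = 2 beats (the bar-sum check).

1) 0.0ms=0b +233.918ms=2/3b
2) 233.918ms=2/3b +233.918ms=2/3b
3) 467.836ms=4/3b +233.918ms=2/3b
Σ=2b of 2 (171bpm 2/4) — PASS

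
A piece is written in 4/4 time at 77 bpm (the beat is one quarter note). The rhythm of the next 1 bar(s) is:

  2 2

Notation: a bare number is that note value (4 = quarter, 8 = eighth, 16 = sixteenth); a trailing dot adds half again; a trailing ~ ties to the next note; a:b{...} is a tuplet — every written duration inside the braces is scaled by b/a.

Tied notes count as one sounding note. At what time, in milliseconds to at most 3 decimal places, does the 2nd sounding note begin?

note 2 onset = 2b = 1558.442ms

1. 0.0ms @ 0 + 1558.442ms (2)
2. 1558.442ms @ 2 + 1558.442ms (2)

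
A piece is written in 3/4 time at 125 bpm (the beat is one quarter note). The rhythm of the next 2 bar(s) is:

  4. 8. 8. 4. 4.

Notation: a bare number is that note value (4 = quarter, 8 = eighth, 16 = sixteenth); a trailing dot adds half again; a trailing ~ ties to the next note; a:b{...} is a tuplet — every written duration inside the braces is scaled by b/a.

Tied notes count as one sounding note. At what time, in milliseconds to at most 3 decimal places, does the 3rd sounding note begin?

1. 0.0ms @ 0 + 720.0ms (3/2)
2. 720.0ms @ 3/2 + 360.0ms (3/4)
3. 1080.0ms @ 9/4 + 360.0ms (3/4)
4. 1440.0ms @ 3 + 720.0ms (3/2)
5. 2160.0ms @ 9/2 + 720.0ms (3/2)

note 3 onset = 9/4b = 1080.0ms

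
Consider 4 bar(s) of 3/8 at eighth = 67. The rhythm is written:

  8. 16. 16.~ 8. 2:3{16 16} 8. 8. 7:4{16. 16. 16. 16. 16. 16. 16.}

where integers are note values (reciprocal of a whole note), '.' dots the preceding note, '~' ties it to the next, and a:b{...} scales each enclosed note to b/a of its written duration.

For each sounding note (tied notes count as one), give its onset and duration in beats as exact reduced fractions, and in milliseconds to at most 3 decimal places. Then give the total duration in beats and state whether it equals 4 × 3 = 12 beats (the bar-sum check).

1) 0.0ms=0b +1343.284ms=3/2b
2) 1343.284ms=3/2b +671.642ms=3/4b
3) 2014.925ms=9/4b +2014.925ms=9/4b
4) 4029.851ms=9/2b +671.642ms=3/4b
5) 4701.493ms=21/4b +671.642ms=3/4b
6) 5373.134ms=6b +1343.284ms=3/2b
7) 6716.418ms=15/2b +1343.284ms=3/2b
8) 8059.701ms=9b +383.795ms=3/7b
9) 8443.497ms=66/7b +383.795ms=3/7b
10) 8827.292ms=69/7b +383.795ms=3/7b
11) 9211.087ms=72/7b +383.795ms=3/7b
12) 9594.883ms=75/7b +383.795ms=3/7b
13) 9978.678ms=78/7b +383.795ms=3/7b
14) 10362.473ms=81/7b +383.795ms=3/7b
Σ=12b of 12 (67bpm 3/8) — PASS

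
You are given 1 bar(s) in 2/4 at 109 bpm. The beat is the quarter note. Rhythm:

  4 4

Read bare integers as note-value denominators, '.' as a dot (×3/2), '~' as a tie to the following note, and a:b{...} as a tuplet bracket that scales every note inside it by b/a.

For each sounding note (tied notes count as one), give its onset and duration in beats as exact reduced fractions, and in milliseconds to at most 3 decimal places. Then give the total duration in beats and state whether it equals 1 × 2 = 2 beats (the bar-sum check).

1) 0.0ms=0b +550.459ms=1b
2) 550.459ms=1b +550.459ms=1b
Σ=2b of 2 (109bpm 2/4) — PASS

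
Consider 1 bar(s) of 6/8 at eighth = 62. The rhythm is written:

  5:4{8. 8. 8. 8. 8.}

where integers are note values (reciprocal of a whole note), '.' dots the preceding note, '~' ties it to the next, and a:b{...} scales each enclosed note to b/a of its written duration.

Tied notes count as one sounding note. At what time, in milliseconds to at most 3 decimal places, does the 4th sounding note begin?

1. 0.0ms @ 0 + 1161.29ms (6/5)
2. 1161.29ms @ 6/5 + 1161.29ms (6/5)
3. 2322.581ms @ 12/5 + 1161.29ms (6/5)
4. 3483.871ms @ 18/5 + 1161.29ms (6/5)
5. 4645.161ms @ 24/5 + 1161.29ms (6/5)

note 4 onset = 18/5b = 3483.871ms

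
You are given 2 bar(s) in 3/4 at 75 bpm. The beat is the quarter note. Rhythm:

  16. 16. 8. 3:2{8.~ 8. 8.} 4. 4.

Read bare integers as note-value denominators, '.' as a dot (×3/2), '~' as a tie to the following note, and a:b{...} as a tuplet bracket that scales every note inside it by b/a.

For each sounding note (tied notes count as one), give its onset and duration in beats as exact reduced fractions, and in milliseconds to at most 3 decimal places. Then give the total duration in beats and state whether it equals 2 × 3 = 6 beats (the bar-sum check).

1) 0.0ms=0b +300.0ms=3/8b
2) 300.0ms=3/8b +300.0ms=3/8b
3) 600.0ms=3/4b +600.0ms=3/4b
4) 1200.0ms=3/2b +800.0ms=1b
5) 2000.0ms=5/2b +400.0ms=1/2b
6) 2400.0ms=3b +1200.0ms=3/2b
7) 3600.0ms=9/2b +1200.0ms=3/2b
Σ=6b of 6 (75bpm 3/4) — PASS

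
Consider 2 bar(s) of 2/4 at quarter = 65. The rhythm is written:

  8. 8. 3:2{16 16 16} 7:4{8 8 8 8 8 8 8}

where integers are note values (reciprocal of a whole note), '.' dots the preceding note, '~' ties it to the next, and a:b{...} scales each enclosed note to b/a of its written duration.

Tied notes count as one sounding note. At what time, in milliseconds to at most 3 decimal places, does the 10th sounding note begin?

1. 0.0ms @ 0 + 692.308ms (3/4)
2. 692.308ms @ 3/4 + 692.308ms (3/4)
3. 1384.615ms @ 3/2 + 153.846ms (1/6)
4. 1538.462ms @ 5/3 + 153.846ms (1/6)
5. 1692.308ms @ 11/6 + 153.846ms (1/6)
6. 1846.154ms @ 2 + 263.736ms (2/7)
7. 2109.89ms @ 16/7 + 263.736ms (2/7)
8. 2373.626ms @ 18/7 + 263.736ms (2/7)
9. 2637.363ms @ 20/7 + 263.736ms (2/7)
10. 2901.099ms @ 22/7 + 263.736ms (2/7)
11. 3164.835ms @ 24/7 + 263.736ms (2/7)
12. 3428.571ms @ 26/7 + 263.736ms (2/7)

note 10 onset = 22/7b = 2901.099ms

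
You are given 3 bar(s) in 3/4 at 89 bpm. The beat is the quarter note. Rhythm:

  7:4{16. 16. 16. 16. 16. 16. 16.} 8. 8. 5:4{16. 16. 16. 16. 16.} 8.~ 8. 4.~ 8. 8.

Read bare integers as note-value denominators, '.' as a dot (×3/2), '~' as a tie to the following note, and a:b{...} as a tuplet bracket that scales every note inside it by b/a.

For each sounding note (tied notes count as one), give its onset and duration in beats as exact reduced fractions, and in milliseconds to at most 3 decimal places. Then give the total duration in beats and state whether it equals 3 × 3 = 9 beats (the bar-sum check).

1) 0.0ms=0b +144.462ms=3/14b
2) 144.462ms=3/14b +144.462ms=3/14b
3) 288.925ms=3/7b +144.462ms=3/14b
4) 433.387ms=9/14b +144.462ms=3/14b
5) 577.849ms=6/7b +144.462ms=3/14b
6) 722.311ms=15/14b +144.462ms=3/14b
7) 866.774ms=9/7b +144.462ms=3/14b
8) 1011.236ms=3/2b +505.618ms=3/4b
9) 1516.854ms=9/4b +505.618ms=3/4b
10) 2022.472ms=3b +202.247ms=3/10b
11) 2224.719ms=33/10b +202.247ms=3/10b
12) 2426.966ms=18/5b +202.247ms=3/10b
13) 2629.213ms=39/10b +202.247ms=3/10b
14) 2831.461ms=21/5b +202.247ms=3/10b
15) 3033.708ms=9/2b +1011.236ms=3/2b
16) 4044.944ms=6b +1516.854ms=9/4b
17) 5561.798ms=33/4b +505.618ms=3/4b
Σ=9b of 9 (89bpm 3/4) — PASS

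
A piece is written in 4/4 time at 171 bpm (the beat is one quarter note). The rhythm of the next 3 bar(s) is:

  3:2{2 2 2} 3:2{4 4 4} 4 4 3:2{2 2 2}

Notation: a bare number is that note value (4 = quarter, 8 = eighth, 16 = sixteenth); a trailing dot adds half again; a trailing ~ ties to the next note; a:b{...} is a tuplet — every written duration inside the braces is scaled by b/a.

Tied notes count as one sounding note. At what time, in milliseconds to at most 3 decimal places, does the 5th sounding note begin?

note 5 onset = 14/3b = 1637.427ms

1. 0.0ms @ 0 + 467.836ms (4/3)
2. 467.836ms @ 4/3 + 467.836ms (4/3)
3. 935.673ms @ 8/3 + 467.836ms (4/3)
4. 1403.509ms @ 4 + 233.918ms (2/3)
5. 1637.427ms @ 14/3 + 233.918ms (2/3)
6. 1871.345ms @ 16/3 + 233.918ms (2/3)
7. 2105.263ms @ 6 + 350.877ms (1)
8. 2456.14ms @ 7 + 350.877ms (1)
9. 2807.018ms @ 8 + 467.836ms (4/3)
10. 3274.854ms @ 28/3 + 467.836ms (4/3)
11. 3742.69ms @ 32/3 + 467.836ms (4/3)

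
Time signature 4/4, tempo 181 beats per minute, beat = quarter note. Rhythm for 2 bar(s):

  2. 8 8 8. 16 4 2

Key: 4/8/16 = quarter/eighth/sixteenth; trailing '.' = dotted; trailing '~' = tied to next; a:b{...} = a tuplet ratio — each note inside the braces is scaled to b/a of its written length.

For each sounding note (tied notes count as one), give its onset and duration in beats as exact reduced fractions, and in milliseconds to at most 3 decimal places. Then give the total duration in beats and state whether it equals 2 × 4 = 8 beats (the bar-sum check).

1) 0.0ms=0b +994.475ms=3b
2) 994.475ms=3b +165.746ms=1/2b
3) 1160.221ms=7/2b +165.746ms=1/2b
4) 1325.967ms=4b +248.619ms=3/4b
5) 1574.586ms=19/4b +82.873ms=1/4b
6) 1657.459ms=5b +331.492ms=1b
7) 1988.95ms=6b +662.983ms=2b
Σ=8b of 8 (181bpm 4/4) — PASS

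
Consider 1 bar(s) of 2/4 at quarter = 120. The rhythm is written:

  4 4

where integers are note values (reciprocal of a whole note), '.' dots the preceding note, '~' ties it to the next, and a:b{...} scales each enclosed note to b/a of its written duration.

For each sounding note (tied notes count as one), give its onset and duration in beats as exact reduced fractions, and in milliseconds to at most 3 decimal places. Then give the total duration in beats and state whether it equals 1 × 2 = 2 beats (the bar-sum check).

1) 0.0ms=0b +500.0ms=1b
2) 500.0ms=1b +500.0ms=1b
Σ=2b of 2 (120bpm 2/4) — PASS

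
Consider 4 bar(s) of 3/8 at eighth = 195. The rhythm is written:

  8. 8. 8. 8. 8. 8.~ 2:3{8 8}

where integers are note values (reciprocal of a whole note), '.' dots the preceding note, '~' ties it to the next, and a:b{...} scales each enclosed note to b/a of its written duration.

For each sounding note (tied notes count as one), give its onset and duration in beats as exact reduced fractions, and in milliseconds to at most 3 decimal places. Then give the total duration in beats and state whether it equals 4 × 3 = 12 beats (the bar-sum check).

1) 0.0ms=0b +461.538ms=3/2b
2) 461.538ms=3/2b +461.538ms=3/2b
3) 923.077ms=3b +461.538ms=3/2b
4) 1384.615ms=9/2b +461.538ms=3/2b
5) 1846.154ms=6b +461.538ms=3/2b
6) 2307.692ms=15/2b +923.077ms=3b
7) 3230.769ms=21/2b +461.538ms=3/2b
Σ=12b of 12 (195bpm 3/8) — PASS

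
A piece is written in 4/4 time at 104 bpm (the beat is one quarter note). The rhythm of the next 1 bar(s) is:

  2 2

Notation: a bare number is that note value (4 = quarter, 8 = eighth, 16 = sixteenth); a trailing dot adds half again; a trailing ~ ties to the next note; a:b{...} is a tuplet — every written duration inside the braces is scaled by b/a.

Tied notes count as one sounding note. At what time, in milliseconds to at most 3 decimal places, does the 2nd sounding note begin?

note 2 onset = 2b = 1153.846ms

1. 0.0ms @ 0 + 1153.846ms (2)
2. 1153.846ms @ 2 + 1153.846ms (2)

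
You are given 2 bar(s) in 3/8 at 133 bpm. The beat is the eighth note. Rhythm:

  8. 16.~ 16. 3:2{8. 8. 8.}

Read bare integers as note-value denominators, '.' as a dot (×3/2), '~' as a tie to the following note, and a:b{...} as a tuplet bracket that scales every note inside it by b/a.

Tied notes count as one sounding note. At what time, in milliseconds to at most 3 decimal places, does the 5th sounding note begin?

note 5 onset = 5b = 2255.639ms

1. 0.0ms @ 0 + 676.692ms (3/2)
2. 676.692ms @ 3/2 + 676.692ms (3/2)
3. 1353.383ms @ 3 + 451.128ms (1)
4. 1804.511ms @ 4 + 451.128ms (1)
5. 2255.639ms @ 5 + 451.128ms (1)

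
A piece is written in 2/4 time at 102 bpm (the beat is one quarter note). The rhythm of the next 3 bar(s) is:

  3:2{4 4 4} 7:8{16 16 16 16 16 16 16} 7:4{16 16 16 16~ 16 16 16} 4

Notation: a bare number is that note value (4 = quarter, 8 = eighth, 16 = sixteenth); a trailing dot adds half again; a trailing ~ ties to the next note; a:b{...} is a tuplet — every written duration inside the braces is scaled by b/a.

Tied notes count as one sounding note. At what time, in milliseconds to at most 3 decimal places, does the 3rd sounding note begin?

1. 0.0ms @ 0 + 392.157ms (2/3)
2. 392.157ms @ 2/3 + 392.157ms (2/3)
3. 784.314ms @ 4/3 + 392.157ms (2/3)
4. 1176.471ms @ 2 + 168.067ms (2/7)
5. 1344.538ms @ 16/7 + 168.067ms (2/7)
6. 1512.605ms @ 18/7 + 168.067ms (2/7)
7. 1680.672ms @ 20/7 + 168.067ms (2/7)
8. 1848.739ms @ 22/7 + 168.067ms (2/7)
9. 2016.807ms @ 24/7 + 168.067ms (2/7)
10. 2184.874ms @ 26/7 + 168.067ms (2/7)
11. 2352.941ms @ 4 + 84.034ms (1/7)
12. 2436.975ms @ 29/7 + 84.034ms (1/7)
13. 2521.008ms @ 30/7 + 84.034ms (1/7)
14. 2605.042ms @ 31/7 + 168.067ms (2/7)
15. 2773.109ms @ 33/7 + 84.034ms (1/7)
16. 2857.143ms @ 34/7 + 84.034ms (1/7)
17. 2941.176ms @ 5 + 588.235ms (1)

note 3 onset = 4/3b = 784.314ms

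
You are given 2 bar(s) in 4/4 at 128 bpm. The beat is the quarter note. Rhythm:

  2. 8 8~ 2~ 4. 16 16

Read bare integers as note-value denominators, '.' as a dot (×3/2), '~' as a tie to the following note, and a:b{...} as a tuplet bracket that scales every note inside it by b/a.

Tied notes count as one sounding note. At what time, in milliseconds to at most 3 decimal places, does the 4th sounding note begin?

note 4 onset = 15/2b = 3515.625ms

1. 0.0ms @ 0 + 1406.25ms (3)
2. 1406.25ms @ 3 + 234.375ms (1/2)
3. 1640.625ms @ 7/2 + 1875.0ms (4)
4. 3515.625ms @ 15/2 + 117.188ms (1/4)
5. 3632.812ms @ 31/4 + 117.188ms (1/4)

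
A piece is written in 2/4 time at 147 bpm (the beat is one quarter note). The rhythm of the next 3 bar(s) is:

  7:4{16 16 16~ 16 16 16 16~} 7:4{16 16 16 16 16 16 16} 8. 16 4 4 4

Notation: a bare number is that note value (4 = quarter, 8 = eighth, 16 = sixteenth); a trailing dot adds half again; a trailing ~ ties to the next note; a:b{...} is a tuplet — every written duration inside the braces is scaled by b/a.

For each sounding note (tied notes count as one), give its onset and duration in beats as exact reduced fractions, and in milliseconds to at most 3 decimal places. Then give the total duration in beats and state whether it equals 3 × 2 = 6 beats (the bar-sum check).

1) 0.0ms=0b +58.309ms=1/7b
2) 58.309ms=1/7b +58.309ms=1/7b
3) 116.618ms=2/7b +116.618ms=2/7b
4) 233.236ms=4/7b +58.309ms=1/7b
5) 291.545ms=5/7b +58.309ms=1/7b
6) 349.854ms=6/7b +116.618ms=2/7b
7) 466.472ms=8/7b +58.309ms=1/7b
8) 524.781ms=9/7b +58.309ms=1/7b
9) 583.09ms=10/7b +58.309ms=1/7b
10) 641.399ms=11/7b +58.309ms=1/7b
11) 699.708ms=12/7b +58.309ms=1/7b
12) 758.017ms=13/7b +58.309ms=1/7b
13) 816.327ms=2b +306.122ms=3/4b
14) 1122.449ms=11/4b +102.041ms=1/4b
15) 1224.49ms=3b +408.163ms=1b
16) 1632.653ms=4b +408.163ms=1b
17) 2040.816ms=5b +408.163ms=1b
Σ=6b of 6 (147bpm 2/4) — PASS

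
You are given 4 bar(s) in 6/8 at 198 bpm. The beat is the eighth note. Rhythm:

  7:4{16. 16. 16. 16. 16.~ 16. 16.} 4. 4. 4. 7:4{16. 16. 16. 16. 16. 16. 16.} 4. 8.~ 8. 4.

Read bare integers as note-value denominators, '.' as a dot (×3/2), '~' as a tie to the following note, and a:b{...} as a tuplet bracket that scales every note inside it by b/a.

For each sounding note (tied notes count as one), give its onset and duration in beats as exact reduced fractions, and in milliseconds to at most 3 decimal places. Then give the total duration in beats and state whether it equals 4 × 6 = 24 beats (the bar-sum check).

1) 0.0ms=0b +129.87ms=3/7b
2) 129.87ms=3/7b +129.87ms=3/7b
3) 259.74ms=6/7b +129.87ms=3/7b
4) 389.61ms=9/7b +129.87ms=3/7b
5) 519.481ms=12/7b +259.74ms=6/7b
6) 779.221ms=18/7b +129.87ms=3/7b
7) 909.091ms=3b +909.091ms=3b
8) 1818.182ms=6b +909.091ms=3b
9) 2727.273ms=9b +909.091ms=3b
10) 3636.364ms=12b +129.87ms=3/7b
11) 3766.234ms=87/7b +129.87ms=3/7b
12) 3896.104ms=90/7b +129.87ms=3/7b
13) 4025.974ms=93/7b +129.87ms=3/7b
14) 4155.844ms=96/7b +129.87ms=3/7b
15) 4285.714ms=99/7b +129.87ms=3/7b
16) 4415.584ms=102/7b +129.87ms=3/7b
17) 4545.455ms=15b +909.091ms=3b
18) 5454.545ms=18b +909.091ms=3b
19) 6363.636ms=21b +909.091ms=3b
Σ=24b of 24 (198bpm 6/8) — PASS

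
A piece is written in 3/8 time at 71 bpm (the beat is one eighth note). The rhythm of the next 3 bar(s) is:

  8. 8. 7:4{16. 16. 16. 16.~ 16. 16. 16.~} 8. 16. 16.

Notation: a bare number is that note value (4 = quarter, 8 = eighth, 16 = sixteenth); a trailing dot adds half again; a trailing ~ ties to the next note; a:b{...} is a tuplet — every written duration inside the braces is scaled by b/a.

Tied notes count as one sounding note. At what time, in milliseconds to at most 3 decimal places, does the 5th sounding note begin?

note 5 onset = 27/7b = 3259.557ms

1. 0.0ms @ 0 + 1267.606ms (3/2)
2. 1267.606ms @ 3/2 + 1267.606ms (3/2)
3. 2535.211ms @ 3 + 362.173ms (3/7)
4. 2897.384ms @ 24/7 + 362.173ms (3/7)
5. 3259.557ms @ 27/7 + 362.173ms (3/7)
6. 3621.73ms @ 30/7 + 724.346ms (6/7)
7. 4346.076ms @ 36/7 + 362.173ms (3/7)
8. 4708.249ms @ 39/7 + 1629.779ms (27/14)
9. 6338.028ms @ 15/2 + 633.803ms (3/4)
10. 6971.831ms @ 33/4 + 633.803ms (3/4)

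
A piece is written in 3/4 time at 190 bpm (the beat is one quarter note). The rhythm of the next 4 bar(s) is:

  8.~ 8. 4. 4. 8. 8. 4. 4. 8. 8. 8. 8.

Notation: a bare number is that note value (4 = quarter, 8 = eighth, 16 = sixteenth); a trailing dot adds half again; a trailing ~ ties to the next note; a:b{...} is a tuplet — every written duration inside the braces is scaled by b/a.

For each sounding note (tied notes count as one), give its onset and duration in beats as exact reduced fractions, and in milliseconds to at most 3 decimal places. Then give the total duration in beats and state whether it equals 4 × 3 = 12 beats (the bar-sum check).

1) 0.0ms=0b +473.684ms=3/2b
2) 473.684ms=3/2b +473.684ms=3/2b
3) 947.368ms=3b +473.684ms=3/2b
4) 1421.053ms=9/2b +236.842ms=3/4b
5) 1657.895ms=21/4b +236.842ms=3/4b
6) 1894.737ms=6b +473.684ms=3/2b
7) 2368.421ms=15/2b +473.684ms=3/2b
8) 2842.105ms=9b +236.842ms=3/4b
9) 3078.947ms=39/4b +236.842ms=3/4b
10) 3315.789ms=21/2b +236.842ms=3/4b
11) 3552.632ms=45/4b +236.842ms=3/4b
Σ=12b of 12 (190bpm 3/4) — PASS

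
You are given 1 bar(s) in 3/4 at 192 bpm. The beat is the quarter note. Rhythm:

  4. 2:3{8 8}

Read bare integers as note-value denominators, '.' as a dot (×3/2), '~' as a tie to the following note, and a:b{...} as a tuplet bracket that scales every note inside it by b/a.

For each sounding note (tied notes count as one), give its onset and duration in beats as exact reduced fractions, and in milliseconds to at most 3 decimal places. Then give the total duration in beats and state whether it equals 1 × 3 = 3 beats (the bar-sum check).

1) 0.0ms=0b +468.75ms=3/2b
2) 468.75ms=3/2b +234.375ms=3/4b
3) 703.125ms=9/4b +234.375ms=3/4b
Σ=3b of 3 (192bpm 3/4) — PASS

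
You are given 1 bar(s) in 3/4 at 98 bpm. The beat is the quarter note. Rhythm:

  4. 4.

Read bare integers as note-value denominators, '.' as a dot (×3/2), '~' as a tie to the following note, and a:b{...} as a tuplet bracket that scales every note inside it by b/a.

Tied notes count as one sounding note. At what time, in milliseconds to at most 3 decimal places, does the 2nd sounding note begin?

1. 0.0ms @ 0 + 918.367ms (3/2)
2. 918.367ms @ 3/2 + 918.367ms (3/2)

note 2 onset = 3/2b = 918.367ms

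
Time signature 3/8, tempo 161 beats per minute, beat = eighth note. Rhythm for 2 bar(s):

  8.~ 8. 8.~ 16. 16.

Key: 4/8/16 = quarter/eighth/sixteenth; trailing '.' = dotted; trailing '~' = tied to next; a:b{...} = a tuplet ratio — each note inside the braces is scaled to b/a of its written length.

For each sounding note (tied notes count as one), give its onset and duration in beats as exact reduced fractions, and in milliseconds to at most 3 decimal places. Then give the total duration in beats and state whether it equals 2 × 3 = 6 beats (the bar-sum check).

1) 0.0ms=0b +1118.012ms=3b
2) 1118.012ms=3b +838.509ms=9/4b
3) 1956.522ms=21/4b +279.503ms=3/4b
Σ=6b of 6 (161bpm 3/8) — PASS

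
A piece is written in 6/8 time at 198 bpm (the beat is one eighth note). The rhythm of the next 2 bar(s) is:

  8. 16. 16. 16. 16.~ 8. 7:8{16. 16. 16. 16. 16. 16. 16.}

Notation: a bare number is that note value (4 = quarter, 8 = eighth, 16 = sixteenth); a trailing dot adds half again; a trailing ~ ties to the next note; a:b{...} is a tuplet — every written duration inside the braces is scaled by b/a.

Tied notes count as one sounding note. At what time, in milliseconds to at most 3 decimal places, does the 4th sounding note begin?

1. 0.0ms @ 0 + 454.545ms (3/2)
2. 454.545ms @ 3/2 + 227.273ms (3/4)
3. 681.818ms @ 9/4 + 227.273ms (3/4)
4. 909.091ms @ 3 + 227.273ms (3/4)
5. 1136.364ms @ 15/4 + 681.818ms (9/4)
6. 1818.182ms @ 6 + 259.74ms (6/7)
7. 2077.922ms @ 48/7 + 259.74ms (6/7)
8. 2337.662ms @ 54/7 + 259.74ms (6/7)
9. 2597.403ms @ 60/7 + 259.74ms (6/7)
10. 2857.143ms @ 66/7 + 259.74ms (6/7)
11. 3116.883ms @ 72/7 + 259.74ms (6/7)
12. 3376.623ms @ 78/7 + 259.74ms (6/7)

note 4 onset = 3b = 909.091ms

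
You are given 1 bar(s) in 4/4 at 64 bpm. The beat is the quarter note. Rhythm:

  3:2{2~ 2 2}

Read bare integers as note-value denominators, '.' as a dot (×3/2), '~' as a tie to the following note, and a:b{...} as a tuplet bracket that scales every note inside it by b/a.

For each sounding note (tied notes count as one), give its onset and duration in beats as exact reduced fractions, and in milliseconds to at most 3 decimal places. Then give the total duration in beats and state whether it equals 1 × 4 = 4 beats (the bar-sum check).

1) 0.0ms=0b +2500.0ms=8/3b
2) 2500.0ms=8/3b +1250.0ms=4/3b
Σ=4b of 4 (64bpm 4/4) — PASS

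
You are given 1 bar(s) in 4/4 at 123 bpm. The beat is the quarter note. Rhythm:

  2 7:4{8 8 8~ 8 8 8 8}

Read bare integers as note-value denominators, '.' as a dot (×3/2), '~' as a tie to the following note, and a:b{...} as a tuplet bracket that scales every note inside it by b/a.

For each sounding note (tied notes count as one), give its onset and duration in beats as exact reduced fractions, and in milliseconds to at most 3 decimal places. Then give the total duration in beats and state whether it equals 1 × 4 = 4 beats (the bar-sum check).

1) 0.0ms=0b +975.61ms=2b
2) 975.61ms=2b +139.373ms=2/7b
3) 1114.983ms=16/7b +139.373ms=2/7b
4) 1254.355ms=18/7b +278.746ms=4/7b
5) 1533.101ms=22/7b +139.373ms=2/7b
6) 1672.474ms=24/7b +139.373ms=2/7b
7) 1811.847ms=26/7b +139.373ms=2/7b
Σ=4b of 4 (123bpm 4/4) — PASS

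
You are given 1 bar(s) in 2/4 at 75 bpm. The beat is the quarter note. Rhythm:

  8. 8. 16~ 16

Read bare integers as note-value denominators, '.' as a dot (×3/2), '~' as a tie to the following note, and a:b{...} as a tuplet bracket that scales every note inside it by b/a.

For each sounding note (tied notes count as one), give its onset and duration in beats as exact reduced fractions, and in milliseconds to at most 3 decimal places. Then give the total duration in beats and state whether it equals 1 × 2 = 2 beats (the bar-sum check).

1) 0.0ms=0b +600.0ms=3/4b
2) 600.0ms=3/4b +600.0ms=3/4b
3) 1200.0ms=3/2b +400.0ms=1/2b
Σ=2b of 2 (75bpm 2/4) — PASS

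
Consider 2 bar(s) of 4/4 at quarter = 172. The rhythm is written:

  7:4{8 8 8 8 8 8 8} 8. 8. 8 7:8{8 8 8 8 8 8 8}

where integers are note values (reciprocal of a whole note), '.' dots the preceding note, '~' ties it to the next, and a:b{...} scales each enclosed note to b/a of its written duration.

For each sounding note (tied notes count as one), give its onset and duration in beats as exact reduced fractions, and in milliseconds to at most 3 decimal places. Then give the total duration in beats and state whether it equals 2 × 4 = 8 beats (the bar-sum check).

1) 0.0ms=0b +99.668ms=2/7b
2) 99.668ms=2/7b +99.668ms=2/7b
3) 199.336ms=4/7b +99.668ms=2/7b
4) 299.003ms=6/7b +99.668ms=2/7b
5) 398.671ms=8/7b +99.668ms=2/7b
6) 498.339ms=10/7b +99.668ms=2/7b
7) 598.007ms=12/7b +99.668ms=2/7b
8) 697.674ms=2b +261.628ms=3/4b
9) 959.302ms=11/4b +261.628ms=3/4b
10) 1220.93ms=7/2b +174.419ms=1/2b
11) 1395.349ms=4b +199.336ms=4/7b
12) 1594.684ms=32/7b +199.336ms=4/7b
13) 1794.02ms=36/7b +199.336ms=4/7b
14) 1993.355ms=40/7b +199.336ms=4/7b
15) 2192.691ms=44/7b +199.336ms=4/7b
16) 2392.027ms=48/7b +199.336ms=4/7b
17) 2591.362ms=52/7b +199.336ms=4/7b
Σ=8b of 8 (172bpm 4/4) — PASS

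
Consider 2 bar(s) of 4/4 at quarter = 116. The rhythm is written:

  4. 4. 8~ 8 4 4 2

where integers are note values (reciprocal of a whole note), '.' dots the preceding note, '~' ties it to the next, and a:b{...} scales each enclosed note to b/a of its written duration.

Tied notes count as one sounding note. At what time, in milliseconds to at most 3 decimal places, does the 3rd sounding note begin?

note 3 onset = 3b = 1551.724ms

1. 0.0ms @ 0 + 775.862ms (3/2)
2. 775.862ms @ 3/2 + 775.862ms (3/2)
3. 1551.724ms @ 3 + 517.241ms (1)
4. 2068.966ms @ 4 + 517.241ms (1)
5. 2586.207ms @ 5 + 517.241ms (1)
6. 3103.448ms @ 6 + 1034.483ms (2)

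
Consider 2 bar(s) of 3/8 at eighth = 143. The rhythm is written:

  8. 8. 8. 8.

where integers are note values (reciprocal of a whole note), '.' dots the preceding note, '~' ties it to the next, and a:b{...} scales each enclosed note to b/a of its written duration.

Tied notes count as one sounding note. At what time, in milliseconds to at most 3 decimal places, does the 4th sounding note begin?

note 4 onset = 9/2b = 1888.112ms

1. 0.0ms @ 0 + 629.371ms (3/2)
2. 629.371ms @ 3/2 + 629.371ms (3/2)
3. 1258.741ms @ 3 + 629.371ms (3/2)
4. 1888.112ms @ 9/2 + 629.371ms (3/2)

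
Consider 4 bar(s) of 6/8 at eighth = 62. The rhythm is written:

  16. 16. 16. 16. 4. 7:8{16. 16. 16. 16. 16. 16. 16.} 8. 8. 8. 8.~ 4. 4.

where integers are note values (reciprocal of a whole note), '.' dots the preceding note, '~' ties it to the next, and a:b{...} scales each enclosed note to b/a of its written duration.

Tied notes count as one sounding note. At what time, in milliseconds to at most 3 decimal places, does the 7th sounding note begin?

1. 0.0ms @ 0 + 725.806ms (3/4)
2. 725.806ms @ 3/4 + 725.806ms (3/4)
3. 1451.613ms @ 3/2 + 725.806ms (3/4)
4. 2177.419ms @ 9/4 + 725.806ms (3/4)
5. 2903.226ms @ 3 + 2903.226ms (3)
6. 5806.452ms @ 6 + 829.493ms (6/7)
7. 6635.945ms @ 48/7 + 829.493ms (6/7)
8. 7465.438ms @ 54/7 + 829.493ms (6/7)
9. 8294.931ms @ 60/7 + 829.493ms (6/7)
10. 9124.424ms @ 66/7 + 829.493ms (6/7)
11. 9953.917ms @ 72/7 + 829.493ms (6/7)
12. 10783.41ms @ 78/7 + 829.493ms (6/7)
13. 11612.903ms @ 12 + 1451.613ms (3/2)
14. 13064.516ms @ 27/2 + 1451.613ms (3/2)
15. 14516.129ms @ 15 + 1451.613ms (3/2)
16. 15967.742ms @ 33/2 + 4354.839ms (9/2)
17. 20322.581ms @ 21 + 2903.226ms (3)

note 7 onset = 48/7b = 6635.945ms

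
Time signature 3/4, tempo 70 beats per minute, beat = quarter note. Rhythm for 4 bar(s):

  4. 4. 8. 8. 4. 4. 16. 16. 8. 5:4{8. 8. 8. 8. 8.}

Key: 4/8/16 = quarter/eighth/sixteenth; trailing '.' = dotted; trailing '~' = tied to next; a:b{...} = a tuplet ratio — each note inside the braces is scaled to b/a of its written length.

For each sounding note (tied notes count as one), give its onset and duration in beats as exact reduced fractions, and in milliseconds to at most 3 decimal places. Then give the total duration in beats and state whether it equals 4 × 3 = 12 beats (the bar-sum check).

1) 0.0ms=0b +1285.714ms=3/2b
2) 1285.714ms=3/2b +1285.714ms=3/2b
3) 2571.429ms=3b +642.857ms=3/4b
4) 3214.286ms=15/4b +642.857ms=3/4b
5) 3857.143ms=9/2b +1285.714ms=3/2b
6) 5142.857ms=6b +1285.714ms=3/2b
7) 6428.571ms=15/2b +321.429ms=3/8b
8) 6750.0ms=63/8b +321.429ms=3/8b
9) 7071.429ms=33/4b +642.857ms=3/4b
10) 7714.286ms=9b +514.286ms=3/5b
11) 8228.571ms=48/5b +514.286ms=3/5b
12) 8742.857ms=51/5b +514.286ms=3/5b
13) 9257.143ms=54/5b +514.286ms=3/5b
14) 9771.429ms=57/5b +514.286ms=3/5b
Σ=12b of 12 (70bpm 3/4) — PASS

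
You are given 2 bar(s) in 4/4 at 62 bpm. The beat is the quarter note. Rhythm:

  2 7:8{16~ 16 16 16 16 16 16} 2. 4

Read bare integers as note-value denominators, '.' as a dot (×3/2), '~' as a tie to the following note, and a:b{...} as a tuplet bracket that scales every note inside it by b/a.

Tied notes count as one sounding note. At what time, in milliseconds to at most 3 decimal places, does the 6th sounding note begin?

note 6 onset = 24/7b = 3317.972ms

1. 0.0ms @ 0 + 1935.484ms (2)
2. 1935.484ms @ 2 + 552.995ms (4/7)
3. 2488.479ms @ 18/7 + 276.498ms (2/7)
4. 2764.977ms @ 20/7 + 276.498ms (2/7)
5. 3041.475ms @ 22/7 + 276.498ms (2/7)
6. 3317.972ms @ 24/7 + 276.498ms (2/7)
7. 3594.47ms @ 26/7 + 276.498ms (2/7)
8. 3870.968ms @ 4 + 2903.226ms (3)
9. 6774.194ms @ 7 + 967.742ms (1)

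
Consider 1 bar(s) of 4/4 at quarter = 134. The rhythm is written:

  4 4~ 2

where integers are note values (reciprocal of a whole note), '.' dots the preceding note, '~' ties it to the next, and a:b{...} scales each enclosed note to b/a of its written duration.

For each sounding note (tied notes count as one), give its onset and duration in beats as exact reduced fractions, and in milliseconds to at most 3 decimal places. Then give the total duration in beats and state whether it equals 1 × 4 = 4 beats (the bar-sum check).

1) 0.0ms=0b +447.761ms=1b
2) 447.761ms=1b +1343.284ms=3b
Σ=4b of 4 (134bpm 4/4) — PASS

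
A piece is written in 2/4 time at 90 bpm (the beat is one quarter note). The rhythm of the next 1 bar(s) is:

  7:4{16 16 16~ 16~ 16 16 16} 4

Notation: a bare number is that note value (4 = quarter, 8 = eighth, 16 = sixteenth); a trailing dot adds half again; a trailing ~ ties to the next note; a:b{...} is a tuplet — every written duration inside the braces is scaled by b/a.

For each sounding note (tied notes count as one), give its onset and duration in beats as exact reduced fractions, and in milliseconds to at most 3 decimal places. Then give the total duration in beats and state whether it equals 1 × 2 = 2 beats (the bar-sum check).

1) 0.0ms=0b +95.238ms=1/7b
2) 95.238ms=1/7b +95.238ms=1/7b
3) 190.476ms=2/7b +285.714ms=3/7b
4) 476.19ms=5/7b +95.238ms=1/7b
5) 571.429ms=6/7b +95.238ms=1/7b
6) 666.667ms=1b +666.667ms=1b
Σ=2b of 2 (90bpm 2/4) — PASS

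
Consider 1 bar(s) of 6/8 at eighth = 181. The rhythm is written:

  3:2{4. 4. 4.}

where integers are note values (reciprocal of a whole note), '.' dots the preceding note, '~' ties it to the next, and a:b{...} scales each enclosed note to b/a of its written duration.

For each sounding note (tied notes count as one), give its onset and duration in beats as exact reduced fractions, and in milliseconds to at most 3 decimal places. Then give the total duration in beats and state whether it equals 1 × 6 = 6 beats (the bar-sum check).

1) 0.0ms=0b +662.983ms=2b
2) 662.983ms=2b +662.983ms=2b
3) 1325.967ms=4b +662.983ms=2b
Σ=6b of 6 (181bpm 6/8) — PASS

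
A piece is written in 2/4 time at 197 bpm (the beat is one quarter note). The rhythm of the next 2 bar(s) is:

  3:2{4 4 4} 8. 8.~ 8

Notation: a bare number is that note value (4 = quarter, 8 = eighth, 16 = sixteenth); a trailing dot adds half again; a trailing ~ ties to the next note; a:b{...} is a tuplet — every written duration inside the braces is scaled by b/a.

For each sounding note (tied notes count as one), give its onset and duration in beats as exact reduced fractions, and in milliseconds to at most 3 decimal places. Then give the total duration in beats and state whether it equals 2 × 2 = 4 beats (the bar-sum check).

1) 0.0ms=0b +203.046ms=2/3b
2) 203.046ms=2/3b +203.046ms=2/3b
3) 406.091ms=4/3b +203.046ms=2/3b
4) 609.137ms=2b +228.426ms=3/4b
5) 837.563ms=11/4b +380.711ms=5/4b
Σ=4b of 4 (197bpm 2/4) — PASS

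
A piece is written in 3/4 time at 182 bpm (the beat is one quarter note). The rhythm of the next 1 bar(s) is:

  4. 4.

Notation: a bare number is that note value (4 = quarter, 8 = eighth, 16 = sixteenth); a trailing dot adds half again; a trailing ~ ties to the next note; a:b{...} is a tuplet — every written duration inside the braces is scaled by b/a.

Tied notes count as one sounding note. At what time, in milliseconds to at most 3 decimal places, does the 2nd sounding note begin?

note 2 onset = 3/2b = 494.505ms

1. 0.0ms @ 0 + 494.505ms (3/2)
2. 494.505ms @ 3/2 + 494.505ms (3/2)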